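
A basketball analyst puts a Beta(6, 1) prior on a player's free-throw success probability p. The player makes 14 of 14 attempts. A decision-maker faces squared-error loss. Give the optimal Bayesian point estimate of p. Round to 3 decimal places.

0.952

Posterior: Beta(6+14, 1+0) = Beta(20, 1).
Since β = 1 ≤ 1 and α > 1, the Beta density is monotone increasing on [0,1]; the mode is at 1.
Mean = 20/(20+1) = 0.952.
Squared-error loss ⇒ the optimal estimator is the posterior mean.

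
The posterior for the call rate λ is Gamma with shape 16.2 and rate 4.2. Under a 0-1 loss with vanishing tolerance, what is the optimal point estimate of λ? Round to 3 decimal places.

3.619

Mode = (α−1)/β = 15.2/4.2 = 3.619.
Mean = α/β = 16.2/4.2 = 3.857.
This is the posterior mode — the MAP estimate.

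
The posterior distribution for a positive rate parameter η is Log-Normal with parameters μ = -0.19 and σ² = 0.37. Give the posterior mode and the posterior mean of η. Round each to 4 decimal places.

posterior mode = 0.5712, posterior mean = 0.9950

Mode = exp(μ − σ²) = exp(-0.56) = 0.5712.
Mean = exp(μ + σ²/2) = exp(-0.005) = 0.9950.
Mean > mode: the posterior has a right tail.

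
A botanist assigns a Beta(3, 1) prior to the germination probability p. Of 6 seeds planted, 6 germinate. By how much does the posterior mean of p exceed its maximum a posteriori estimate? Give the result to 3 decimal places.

-0.100

Posterior: Beta(3+6, 1+0) = Beta(9, 1).
Since β = 1 ≤ 1 and α > 1, the Beta density is monotone increasing on [0,1]; the mode is at 1.
Mean = 9/(9+1) = 0.900.
Difference = 0.900 − 1.000 = -0.100.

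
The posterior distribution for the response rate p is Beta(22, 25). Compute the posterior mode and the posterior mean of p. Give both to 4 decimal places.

Mode = (22−1)/(22+25−2) = 21/45 = 0.4667.
Mean = 22/(22+25) = 22/47 = 0.4681.

MAP = 0.4667, posterior mean = 0.4681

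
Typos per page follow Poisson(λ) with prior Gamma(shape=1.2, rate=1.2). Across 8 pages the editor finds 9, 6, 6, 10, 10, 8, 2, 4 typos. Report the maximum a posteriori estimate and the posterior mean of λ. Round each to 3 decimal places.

MAP = 6.000; posterior mean = 6.109

Σ counts = 55. Posterior: Gamma(shape = 1.2+55 = 56.2, rate = 1.2+8 = 9.2).
Mode = (α−1)/β = 55.2/9.2 = 6.000.
Mean = α/β = 56.2/9.2 = 6.109.
The mean is pulled above the mode by the posterior's right skew.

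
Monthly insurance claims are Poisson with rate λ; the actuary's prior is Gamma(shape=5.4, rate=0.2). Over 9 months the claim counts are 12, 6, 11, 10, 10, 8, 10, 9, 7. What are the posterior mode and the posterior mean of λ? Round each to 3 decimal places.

Σ counts = 83. Posterior: Gamma(shape = 5.4+83 = 88.4, rate = 0.2+9 = 9.2).
Mode = (α−1)/β = 87.4/9.2 = 9.500.
Mean = α/β = 88.4/9.2 = 9.609.
Right-skewed posterior ⇒ mode < mean.

MAP = 9.500, posterior mean = 9.609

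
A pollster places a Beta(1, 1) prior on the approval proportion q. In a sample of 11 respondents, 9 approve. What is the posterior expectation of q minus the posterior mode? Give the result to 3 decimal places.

-0.049

Posterior: Beta(1+9, 1+2) = Beta(10, 3).
Mode = (10−1)/(10+3−2) = 9/11 = 0.818.
With a flat prior the MAP equals the MLE, 9/11.
Mean = 10/(10+3) = 10/13 = 0.769.
Difference = 0.769 − 0.818 = -0.049.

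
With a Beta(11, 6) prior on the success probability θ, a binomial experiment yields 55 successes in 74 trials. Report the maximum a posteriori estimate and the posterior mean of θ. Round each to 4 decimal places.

MAP = 0.7303; posterior mean = 0.7253

Posterior: Beta(11+55, 6+19) = Beta(66, 25).
Mode = (66−1)/(66+25−2) = 65/89 = 0.7303.
Mean = 66/(66+25) = 66/91 = 0.7253.
Left-skewed posterior ⇒ mean < mode.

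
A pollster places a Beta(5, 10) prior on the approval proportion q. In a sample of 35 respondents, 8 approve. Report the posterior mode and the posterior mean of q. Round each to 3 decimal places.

Posterior: Beta(5+8, 10+27) = Beta(13, 37).
Mode = (13−1)/(13+37−2) = 12/48 = 0.250.
Mean = 13/(13+37) = 13/50 = 0.260.

MAP = 0.250, posterior mean = 0.260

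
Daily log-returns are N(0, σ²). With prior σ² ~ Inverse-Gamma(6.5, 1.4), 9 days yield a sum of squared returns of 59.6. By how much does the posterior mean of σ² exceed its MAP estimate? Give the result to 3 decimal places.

Posterior: Inverse-Gamma(shape = 6.5+9/2 = 11.0, scale = 1.4+59.6/2 = 31.2).
Mode = β/(α+1) = 31.2/12.0 = 2.600.
Mean = β/(α−1) = 31.2/10.0 = 3.120.
Difference = 3.120 − 2.600 = 0.520.
The posterior is right-skewed, so the mean exceeds the mode.

0.520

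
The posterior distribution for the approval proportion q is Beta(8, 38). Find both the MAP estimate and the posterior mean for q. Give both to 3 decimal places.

Mode = (8−1)/(8+38−2) = 7/44 = 0.159.
Mean = 8/(8+38) = 8/46 = 0.174.

MAP: 0.159. Posterior mean: 0.174.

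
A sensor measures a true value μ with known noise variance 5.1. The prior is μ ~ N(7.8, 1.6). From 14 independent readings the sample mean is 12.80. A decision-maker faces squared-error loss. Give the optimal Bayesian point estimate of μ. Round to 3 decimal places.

Posterior for μ is Normal. Precision-weighted mean: (1/1.6·7.8 + 14/5.1·12.80) / (1/1.6 + 14/5.1) = 11.873.
A Normal posterior is symmetric, so mode = mean.
Squared-error loss ⇒ the optimal estimator is the posterior mean.

11.873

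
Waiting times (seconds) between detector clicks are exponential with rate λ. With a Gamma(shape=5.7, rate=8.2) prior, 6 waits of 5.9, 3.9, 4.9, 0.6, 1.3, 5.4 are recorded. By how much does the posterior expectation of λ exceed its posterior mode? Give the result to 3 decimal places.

0.033

Σ times = 22.0. Posterior: Gamma(shape = 5.7+6 = 11.7, rate = 8.2+22.0 = 30.2).
Mode = (α−1)/β = 10.7/30.2 = 0.354.
Mean = α/β = 11.7/30.2 = 0.387.
Difference = 0.387 − 0.354 = 0.033.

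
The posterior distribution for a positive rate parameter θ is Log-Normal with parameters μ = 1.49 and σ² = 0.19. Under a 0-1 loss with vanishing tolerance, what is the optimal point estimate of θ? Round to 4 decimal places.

3.6693

Mode = exp(μ − σ²) = exp(1.30) = 3.6693.
Mean = exp(μ + σ²/2) = exp(1.585) = 4.8793.
This is the posterior mode — the MAP estimate.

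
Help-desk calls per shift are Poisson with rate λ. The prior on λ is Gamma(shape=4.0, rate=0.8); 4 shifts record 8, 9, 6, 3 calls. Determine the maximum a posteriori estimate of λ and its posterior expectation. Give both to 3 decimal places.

λ_MAP = 6.042, E[λ|data] = 6.250

Σ counts = 26. Posterior: Gamma(shape = 4.0+26 = 30.0, rate = 0.8+4 = 4.8).
Mode = (α−1)/β = 29.0/4.8 = 6.042.
Mean = α/β = 30.0/4.8 = 6.250.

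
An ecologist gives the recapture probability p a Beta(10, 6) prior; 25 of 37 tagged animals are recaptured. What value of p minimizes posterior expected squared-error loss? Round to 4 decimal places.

0.6604

Posterior: Beta(10+25, 6+12) = Beta(35, 18).
Mode = (35−1)/(35+18−2) = 34/51 = 0.6667.
Mean = 35/(35+18) = 35/53 = 0.6604.
Squared-error loss ⇒ the optimal estimator is the posterior mean.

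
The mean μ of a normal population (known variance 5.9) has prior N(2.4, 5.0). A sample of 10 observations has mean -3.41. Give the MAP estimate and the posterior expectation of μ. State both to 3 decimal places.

MAP = -2.797, posterior mean = -2.797

Posterior for μ is Normal. Precision-weighted mean: (1/5.0·2.4 + 10/5.9·-3.41) / (1/5.0 + 10/5.9) = -2.797.
A Normal posterior is symmetric, so mode = mean.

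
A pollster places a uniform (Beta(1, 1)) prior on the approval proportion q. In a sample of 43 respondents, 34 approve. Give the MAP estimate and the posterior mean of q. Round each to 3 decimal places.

Posterior: Beta(1+34, 1+9) = Beta(35, 10).
Mode = (35−1)/(35+10−2) = 34/43 = 0.791.
Mean = 35/(35+10) = 35/45 = 0.778.
Mode > mean: the posterior has a left tail.

MAP = 0.791; posterior mean = 0.778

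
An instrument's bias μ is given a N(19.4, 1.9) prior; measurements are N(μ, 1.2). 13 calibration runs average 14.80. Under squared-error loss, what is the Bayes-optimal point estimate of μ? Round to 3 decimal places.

Posterior for μ is Normal. Precision-weighted mean: (1/1.9·19.4 + 13/1.2·14.80) / (1/1.9 + 13/1.2) = 15.013.
A Normal posterior is symmetric, so mode = mean.
Squared-error loss ⇒ the optimal estimator is the posterior mean.

15.013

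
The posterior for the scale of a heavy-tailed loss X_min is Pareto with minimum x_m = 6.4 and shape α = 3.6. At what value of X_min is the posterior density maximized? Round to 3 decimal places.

The Pareto density is strictly decreasing on [x_m, ∞), so the mode is x_m = 6.400.
Mean = α·x_m/(α−1) = 3.6·6.4/2.6 = 8.862.
This is the posterior mode — the MAP estimate.

6.400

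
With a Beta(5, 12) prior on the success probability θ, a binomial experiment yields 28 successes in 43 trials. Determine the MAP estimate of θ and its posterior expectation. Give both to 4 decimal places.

MAP estimate = 0.5517, posterior expectation = 0.5500

Posterior: Beta(5+28, 12+15) = Beta(33, 27).
Mode = (33−1)/(33+27−2) = 32/58 = 0.5517.
Mean = 33/(33+27) = 33/60 = 0.5500.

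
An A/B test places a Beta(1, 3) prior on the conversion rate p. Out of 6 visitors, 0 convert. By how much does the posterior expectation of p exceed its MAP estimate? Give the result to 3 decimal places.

0.100

Posterior: Beta(1+0, 3+6) = Beta(1, 9).
Since α = 1 ≤ 1 and β > 1, the Beta density is monotone decreasing on [0,1]; the mode is at 0.
Mean = 1/(1+9) = 0.100.
Difference = 0.100 − 0.000 = 0.100.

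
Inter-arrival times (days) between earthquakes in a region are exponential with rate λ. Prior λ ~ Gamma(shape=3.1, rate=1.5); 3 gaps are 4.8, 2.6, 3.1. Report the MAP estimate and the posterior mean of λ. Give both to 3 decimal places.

MAP = 0.425, posterior mean = 0.508

Σ times = 10.5. Posterior: Gamma(shape = 3.1+3 = 6.1, rate = 1.5+10.5 = 12.0).
Mode = (α−1)/β = 5.1/12.0 = 0.425.
Mean = α/β = 6.1/12.0 = 0.508.
The mean is pulled above the mode by the posterior's right skew.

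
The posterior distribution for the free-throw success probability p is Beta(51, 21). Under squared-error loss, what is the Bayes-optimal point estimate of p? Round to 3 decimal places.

0.708

Mode = (51−1)/(51+21−2) = 50/70 = 0.714.
Mean = 51/(51+21) = 51/72 = 0.708.
Squared-error loss ⇒ the optimal estimator is the posterior mean.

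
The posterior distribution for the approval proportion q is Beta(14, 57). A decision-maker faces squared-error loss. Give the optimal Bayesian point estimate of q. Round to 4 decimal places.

0.1972

Mode = (14−1)/(14+57−2) = 13/69 = 0.1884.
Mean = 14/(14+57) = 14/71 = 0.1972.
Squared-error loss ⇒ the optimal estimator is the posterior mean.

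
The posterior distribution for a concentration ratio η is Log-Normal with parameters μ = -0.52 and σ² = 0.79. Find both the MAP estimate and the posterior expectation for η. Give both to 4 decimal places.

MAP: 0.2698. Posterior mean: 0.8825.

Mode = exp(μ − σ²) = exp(-1.31) = 0.2698.
Mean = exp(μ + σ²/2) = exp(-0.125) = 0.8825.
The mean is pulled above the mode by the posterior's right skew.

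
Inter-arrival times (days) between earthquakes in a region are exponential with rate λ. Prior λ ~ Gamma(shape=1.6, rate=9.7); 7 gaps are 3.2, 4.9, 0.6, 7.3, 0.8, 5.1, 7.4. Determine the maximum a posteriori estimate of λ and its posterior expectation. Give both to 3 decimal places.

Σ times = 29.3. Posterior: Gamma(shape = 1.6+7 = 8.6, rate = 9.7+29.3 = 39.0).
Mode = (α−1)/β = 7.6/39.0 = 0.195.
Mean = α/β = 8.6/39.0 = 0.221.
Mean > mode: the posterior has a right tail.

λ_MAP = 0.195, E[λ|data] = 0.221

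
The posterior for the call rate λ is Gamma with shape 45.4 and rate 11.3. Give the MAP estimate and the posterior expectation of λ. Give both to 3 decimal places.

MAP: 3.929. Posterior mean: 4.018.

Mode = (α−1)/β = 44.4/11.3 = 3.929.
Mean = α/β = 45.4/11.3 = 4.018.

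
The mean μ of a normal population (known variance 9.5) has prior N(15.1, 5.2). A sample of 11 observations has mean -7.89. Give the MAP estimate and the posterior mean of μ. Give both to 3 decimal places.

MAP = -4.616; posterior mean = -4.616

Posterior for μ is Normal. Precision-weighted mean: (1/5.2·15.1 + 11/9.5·-7.89) / (1/5.2 + 11/9.5) = -4.616.
A Normal posterior is symmetric, so mode = mean.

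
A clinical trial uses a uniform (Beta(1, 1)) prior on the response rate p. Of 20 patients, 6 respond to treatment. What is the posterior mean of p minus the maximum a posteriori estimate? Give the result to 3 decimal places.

Posterior: Beta(1+6, 1+14) = Beta(7, 15).
Mode = (7−1)/(7+15−2) = 6/20 = 0.300.
With a flat prior the MAP equals the MLE, 6/20.
Mean = 7/(7+15) = 7/22 = 0.318.
Difference = 0.318 − 0.300 = 0.018.

0.018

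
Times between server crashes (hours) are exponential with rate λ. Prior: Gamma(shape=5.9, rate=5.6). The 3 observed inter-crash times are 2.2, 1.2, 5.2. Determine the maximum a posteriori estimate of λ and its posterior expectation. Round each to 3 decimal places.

Σ times = 8.6. Posterior: Gamma(shape = 5.9+3 = 8.9, rate = 5.6+8.6 = 14.2).
Mode = (α−1)/β = 7.9/14.2 = 0.556.
Mean = α/β = 8.9/14.2 = 0.627.
Right-skewed posterior ⇒ mode < mean.

MAP: 0.556. Posterior mean: 0.627.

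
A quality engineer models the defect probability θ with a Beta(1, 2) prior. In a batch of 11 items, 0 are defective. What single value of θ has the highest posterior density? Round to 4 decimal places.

0.0000

Posterior: Beta(1+0, 2+11) = Beta(1, 13).
Since α = 1 ≤ 1 and β > 1, the Beta density is monotone decreasing on [0,1]; the mode is at 0.
Mean = 1/(1+13) = 0.0714.
This is the posterior mode — the MAP estimate.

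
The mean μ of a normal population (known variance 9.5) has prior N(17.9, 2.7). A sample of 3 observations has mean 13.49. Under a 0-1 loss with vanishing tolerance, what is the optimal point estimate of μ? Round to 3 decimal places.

Posterior for μ is Normal. Precision-weighted mean: (1/2.7·17.9 + 3/9.5·13.49) / (1/2.7 + 3/9.5) = 15.870.
A Normal posterior is symmetric, so mode = mean.
This is the posterior mode — the MAP estimate.

15.870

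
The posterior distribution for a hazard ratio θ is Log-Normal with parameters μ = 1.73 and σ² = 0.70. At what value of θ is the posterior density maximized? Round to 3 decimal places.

Mode = exp(μ − σ²) = exp(1.03) = 2.801.
Mean = exp(μ + σ²/2) = exp(2.080) = 8.004.
This is the posterior mode — the MAP estimate.

2.801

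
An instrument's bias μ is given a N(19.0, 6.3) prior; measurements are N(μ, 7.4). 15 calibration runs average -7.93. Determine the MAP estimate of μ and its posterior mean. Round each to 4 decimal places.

Posterior for μ is Normal. Precision-weighted mean: (1/6.3·19.0 + 15/7.4·-7.93) / (1/6.3 + 15/7.4) = -5.9743.
A Normal posterior is symmetric, so mode = mean.

μ_MAP = -5.9743, E[μ|data] = -5.9743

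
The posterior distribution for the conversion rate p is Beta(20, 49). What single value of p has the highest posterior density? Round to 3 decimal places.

Mode = (20−1)/(20+49−2) = 19/67 = 0.284.
Mean = 20/(20+49) = 20/69 = 0.290.
This is the posterior mode — the MAP estimate.

0.284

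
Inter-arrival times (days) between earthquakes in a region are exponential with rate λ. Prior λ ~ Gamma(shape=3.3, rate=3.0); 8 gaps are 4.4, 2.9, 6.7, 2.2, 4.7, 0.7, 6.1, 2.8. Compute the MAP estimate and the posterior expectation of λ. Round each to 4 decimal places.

MAP = 0.3075; posterior mean = 0.3373

Σ times = 30.5. Posterior: Gamma(shape = 3.3+8 = 11.3, rate = 3.0+30.5 = 33.5).
Mode = (α−1)/β = 10.3/33.5 = 0.3075.
Mean = α/β = 11.3/33.5 = 0.3373.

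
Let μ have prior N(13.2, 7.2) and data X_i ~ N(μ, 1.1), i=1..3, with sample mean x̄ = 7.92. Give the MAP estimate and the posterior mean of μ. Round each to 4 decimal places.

MAP = 8.1759; posterior mean = 8.1759

Posterior for μ is Normal. Precision-weighted mean: (1/7.2·13.2 + 3/1.1·7.92) / (1/7.2 + 3/1.1) = 8.1759.
A Normal posterior is symmetric, so mode = mean.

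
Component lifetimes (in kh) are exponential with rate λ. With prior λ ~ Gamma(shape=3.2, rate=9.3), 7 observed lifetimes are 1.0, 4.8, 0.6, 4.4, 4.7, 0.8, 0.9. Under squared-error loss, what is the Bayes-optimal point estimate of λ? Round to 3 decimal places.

0.385

Σ times = 17.2. Posterior: Gamma(shape = 3.2+7 = 10.2, rate = 9.3+17.2 = 26.5).
Mode = (α−1)/β = 9.2/26.5 = 0.347.
Mean = α/β = 10.2/26.5 = 0.385.
Squared-error loss ⇒ the optimal estimator is the posterior mean.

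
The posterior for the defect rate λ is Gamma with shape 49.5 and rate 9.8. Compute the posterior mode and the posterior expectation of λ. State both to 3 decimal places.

Mode = (α−1)/β = 48.5/9.8 = 4.949.
Mean = α/β = 49.5/9.8 = 5.051.
Mean > mode: the posterior has a right tail.

λ_MAP = 4.949, E[λ|data] = 5.051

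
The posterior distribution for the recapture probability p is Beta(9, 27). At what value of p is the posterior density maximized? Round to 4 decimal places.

Mode = (9−1)/(9+27−2) = 8/34 = 0.2353.
Mean = 9/(9+27) = 9/36 = 0.2500.
This is the posterior mode — the MAP estimate.

0.2353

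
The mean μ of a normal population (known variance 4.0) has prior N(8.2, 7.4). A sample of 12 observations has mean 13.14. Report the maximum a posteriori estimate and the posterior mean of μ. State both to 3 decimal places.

μ_MAP = 12.927, E[μ|data] = 12.927

Posterior for μ is Normal. Precision-weighted mean: (1/7.4·8.2 + 12/4.0·13.14) / (1/7.4 + 12/4.0) = 12.927.
A Normal posterior is symmetric, so mode = mean.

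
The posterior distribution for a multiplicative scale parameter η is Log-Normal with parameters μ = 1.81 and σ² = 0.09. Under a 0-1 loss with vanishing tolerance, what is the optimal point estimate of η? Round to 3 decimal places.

5.585

Mode = exp(μ − σ²) = exp(1.72) = 5.585.
Mean = exp(μ + σ²/2) = exp(1.855) = 6.392.
This is the posterior mode — the MAP estimate.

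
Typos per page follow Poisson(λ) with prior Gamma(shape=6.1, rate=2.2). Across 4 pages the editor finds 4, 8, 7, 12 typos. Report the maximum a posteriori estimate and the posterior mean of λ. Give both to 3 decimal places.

MAP = 5.823; posterior mean = 5.984

Σ counts = 31. Posterior: Gamma(shape = 6.1+31 = 37.1, rate = 2.2+4 = 6.2).
Mode = (α−1)/β = 36.1/6.2 = 5.823.
Mean = α/β = 37.1/6.2 = 5.984.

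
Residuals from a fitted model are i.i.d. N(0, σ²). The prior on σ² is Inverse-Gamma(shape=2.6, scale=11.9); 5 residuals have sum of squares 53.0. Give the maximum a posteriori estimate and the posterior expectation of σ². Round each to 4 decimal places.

MAP = 6.2951, posterior mean = 9.3659

Posterior: Inverse-Gamma(shape = 2.6+5/2 = 5.1, scale = 11.9+53.0/2 = 38.4).
Mode = β/(α+1) = 38.4/6.1 = 6.2951.
Mean = β/(α−1) = 38.4/4.1 = 9.3659.
The mean is pulled above the mode by the posterior's right skew.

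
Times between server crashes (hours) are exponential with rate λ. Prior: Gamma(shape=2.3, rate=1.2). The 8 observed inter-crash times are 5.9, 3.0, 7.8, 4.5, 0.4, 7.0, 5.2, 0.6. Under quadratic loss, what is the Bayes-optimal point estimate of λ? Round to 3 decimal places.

0.289

Σ times = 34.4. Posterior: Gamma(shape = 2.3+8 = 10.3, rate = 1.2+34.4 = 35.6).
Mode = (α−1)/β = 9.3/35.6 = 0.261.
Mean = α/β = 10.3/35.6 = 0.289.
Quadratic loss ⇒ the optimal estimator is the posterior mean.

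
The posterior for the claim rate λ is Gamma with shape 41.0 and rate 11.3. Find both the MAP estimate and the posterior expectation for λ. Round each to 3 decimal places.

Mode = (α−1)/β = 40.0/11.3 = 3.540.
Mean = α/β = 41.0/11.3 = 3.628.
The posterior is right-skewed, so the mean exceeds the mode.

MAP: 3.540. Posterior mean: 3.628.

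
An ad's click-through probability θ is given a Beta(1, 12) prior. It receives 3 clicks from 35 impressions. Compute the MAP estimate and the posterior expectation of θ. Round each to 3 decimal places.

Posterior: Beta(1+3, 12+32) = Beta(4, 44).
Mode = (4−1)/(4+44−2) = 3/46 = 0.065.
Mean = 4/(4+44) = 4/48 = 0.083.

MAP estimate = 0.065, posterior expectation = 0.083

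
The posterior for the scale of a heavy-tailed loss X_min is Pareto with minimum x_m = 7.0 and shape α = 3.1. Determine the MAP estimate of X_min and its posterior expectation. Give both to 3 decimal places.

MAP estimate = 7.000, posterior expectation = 10.333

The Pareto density is strictly decreasing on [x_m, ∞), so the mode is x_m = 7.000.
Mean = α·x_m/(α−1) = 3.1·7.0/2.1 = 10.333.
The posterior is right-skewed, so the mean exceeds the mode.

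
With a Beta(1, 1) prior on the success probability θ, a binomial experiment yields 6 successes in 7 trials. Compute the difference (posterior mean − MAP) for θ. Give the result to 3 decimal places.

-0.079

Posterior: Beta(1+6, 1+1) = Beta(7, 2).
Mode = (7−1)/(7+2−2) = 6/7 = 0.857.
Mean = 7/(7+2) = 7/9 = 0.778.
Difference = 0.778 − 0.857 = -0.079.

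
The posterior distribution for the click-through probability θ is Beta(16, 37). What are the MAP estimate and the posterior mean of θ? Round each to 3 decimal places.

MAP = 0.294, posterior mean = 0.302

Mode = (16−1)/(16+37−2) = 15/51 = 0.294.
Mean = 16/(16+37) = 16/53 = 0.302.
The mean is pulled above the mode by the posterior's right skew.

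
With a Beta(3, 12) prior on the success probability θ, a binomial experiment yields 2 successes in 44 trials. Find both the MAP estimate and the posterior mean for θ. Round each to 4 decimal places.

Posterior: Beta(3+2, 12+42) = Beta(5, 54).
Mode = (5−1)/(5+54−2) = 4/57 = 0.0702.
Mean = 5/(5+54) = 5/59 = 0.0847.

θ_MAP = 0.0702, E[θ|data] = 0.0847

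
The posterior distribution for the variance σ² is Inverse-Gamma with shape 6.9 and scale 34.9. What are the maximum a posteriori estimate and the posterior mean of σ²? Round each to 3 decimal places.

MAP: 4.418. Posterior mean: 5.915.

Mode = β/(α+1) = 34.9/7.9 = 4.418.
Mean = β/(α−1) = 34.9/5.9 = 5.915.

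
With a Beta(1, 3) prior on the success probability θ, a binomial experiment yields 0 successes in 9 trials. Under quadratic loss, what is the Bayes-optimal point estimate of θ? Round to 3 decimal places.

Posterior: Beta(1+0, 3+9) = Beta(1, 12).
Since α = 1 ≤ 1 and β > 1, the Beta density is monotone decreasing on [0,1]; the mode is at 0.
Mean = 1/(1+12) = 0.077.
Quadratic loss ⇒ the optimal estimator is the posterior mean.

0.077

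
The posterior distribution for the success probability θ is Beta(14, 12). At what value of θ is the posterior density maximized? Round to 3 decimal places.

Mode = (14−1)/(14+12−2) = 13/24 = 0.542.
Mean = 14/(14+12) = 14/26 = 0.538.
This is the posterior mode — the MAP estimate.

0.542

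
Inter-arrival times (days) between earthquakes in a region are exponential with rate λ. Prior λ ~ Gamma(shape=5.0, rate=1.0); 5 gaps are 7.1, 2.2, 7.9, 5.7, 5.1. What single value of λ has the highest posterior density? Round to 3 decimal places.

0.310

Σ times = 28.0. Posterior: Gamma(shape = 5.0+5 = 10.0, rate = 1.0+28.0 = 29.0).
Mode = (α−1)/β = 9.0/29.0 = 0.310.
Mean = α/β = 10.0/29.0 = 0.345.
This is the posterior mode — the MAP estimate.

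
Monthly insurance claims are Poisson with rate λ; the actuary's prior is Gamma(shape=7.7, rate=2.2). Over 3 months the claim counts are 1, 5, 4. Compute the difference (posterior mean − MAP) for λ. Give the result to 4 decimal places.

Σ counts = 10. Posterior: Gamma(shape = 7.7+10 = 17.7, rate = 2.2+3 = 5.2).
Mode = (α−1)/β = 16.7/5.2 = 3.2115.
Mean = α/β = 17.7/5.2 = 3.4038.
Difference = 3.4038 − 3.2115 = 0.1923.
Mean > mode: the posterior has a right tail.

0.1923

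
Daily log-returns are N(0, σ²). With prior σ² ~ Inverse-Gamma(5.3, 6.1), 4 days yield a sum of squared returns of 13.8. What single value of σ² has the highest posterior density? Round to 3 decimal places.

1.566

Posterior: Inverse-Gamma(shape = 5.3+4/2 = 7.3, scale = 6.1+13.8/2 = 13.0).
Mode = β/(α+1) = 13.0/8.3 = 1.566.
Mean = β/(α−1) = 13.0/6.3 = 2.063.
This is the posterior mode — the MAP estimate.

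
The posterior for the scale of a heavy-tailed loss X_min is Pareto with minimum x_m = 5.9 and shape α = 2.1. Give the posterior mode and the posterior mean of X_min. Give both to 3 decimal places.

The Pareto density is strictly decreasing on [x_m, ∞), so the mode is x_m = 5.900.
Mean = α·x_m/(α−1) = 2.1·5.9/1.1 = 11.264.
Mean > mode: the posterior has a right tail.

MAP = 5.900; posterior mean = 11.264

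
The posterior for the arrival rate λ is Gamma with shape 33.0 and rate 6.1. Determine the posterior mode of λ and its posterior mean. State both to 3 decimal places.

Mode = (α−1)/β = 32.0/6.1 = 5.246.
Mean = α/β = 33.0/6.1 = 5.410.
Right-skewed posterior ⇒ mode < mean.

λ_MAP = 5.246, E[λ|data] = 5.410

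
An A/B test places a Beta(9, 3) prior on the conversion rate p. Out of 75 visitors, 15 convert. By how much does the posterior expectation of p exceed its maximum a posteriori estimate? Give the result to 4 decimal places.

Posterior: Beta(9+15, 3+60) = Beta(24, 63).
Mode = (24−1)/(24+63−2) = 23/85 = 0.2706.
Mean = 24/(24+63) = 24/87 = 0.2759.
Difference = 0.2759 − 0.2706 = 0.0053.

0.0053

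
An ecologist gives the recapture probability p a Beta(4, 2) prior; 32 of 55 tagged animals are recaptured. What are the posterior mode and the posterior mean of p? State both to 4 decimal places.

Posterior: Beta(4+32, 2+23) = Beta(36, 25).
Mode = (36−1)/(36+25−2) = 35/59 = 0.5932.
Mean = 36/(36+25) = 36/61 = 0.5902.

MAP = 0.5932, posterior mean = 0.5902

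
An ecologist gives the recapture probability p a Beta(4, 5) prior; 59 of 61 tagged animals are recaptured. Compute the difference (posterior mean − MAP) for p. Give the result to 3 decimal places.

Posterior: Beta(4+59, 5+2) = Beta(63, 7).
Mode = (63−1)/(63+7−2) = 62/68 = 0.912.
Mean = 63/(63+7) = 63/70 = 0.900.
Difference = 0.900 − 0.912 = -0.012.
The mean is pulled below the mode by the posterior's left skew.

-0.012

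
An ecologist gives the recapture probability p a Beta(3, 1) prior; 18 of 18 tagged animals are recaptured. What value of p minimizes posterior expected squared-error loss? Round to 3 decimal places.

0.955

Posterior: Beta(3+18, 1+0) = Beta(21, 1).
Since β = 1 ≤ 1 and α > 1, the Beta density is monotone increasing on [0,1]; the mode is at 1.
Mean = 21/(21+1) = 0.955.
Squared-error loss ⇒ the optimal estimator is the posterior mean.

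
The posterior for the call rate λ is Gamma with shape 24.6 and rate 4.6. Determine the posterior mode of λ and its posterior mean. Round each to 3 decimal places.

Mode = (α−1)/β = 23.6/4.6 = 5.130.
Mean = α/β = 24.6/4.6 = 5.348.

λ_MAP = 5.130, E[λ|data] = 5.348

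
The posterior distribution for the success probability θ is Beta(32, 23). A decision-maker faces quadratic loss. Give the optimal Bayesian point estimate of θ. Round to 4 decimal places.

Mode = (32−1)/(32+23−2) = 31/53 = 0.5849.
Mean = 32/(32+23) = 32/55 = 0.5818.
Quadratic loss ⇒ the optimal estimator is the posterior mean.

0.5818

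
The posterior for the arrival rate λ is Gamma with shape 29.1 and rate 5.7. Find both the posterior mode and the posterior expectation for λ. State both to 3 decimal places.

Mode = (α−1)/β = 28.1/5.7 = 4.930.
Mean = α/β = 29.1/5.7 = 5.105.

posterior mode = 4.930, posterior expectation = 5.105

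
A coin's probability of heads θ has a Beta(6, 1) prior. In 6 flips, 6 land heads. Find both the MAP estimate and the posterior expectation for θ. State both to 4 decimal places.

MAP estimate = 1.0000, posterior expectation = 0.9231

Posterior: Beta(6+6, 1+0) = Beta(12, 1).
Since β = 1 ≤ 1 and α > 1, the Beta density is monotone increasing on [0,1]; the mode is at 1.
Mean = 12/(12+1) = 0.9231.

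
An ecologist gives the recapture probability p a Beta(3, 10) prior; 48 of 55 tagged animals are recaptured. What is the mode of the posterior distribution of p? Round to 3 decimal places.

Posterior: Beta(3+48, 10+7) = Beta(51, 17).
Mode = (51−1)/(51+17−2) = 50/66 = 0.758.
Mean = 51/(51+17) = 51/68 = 0.750.
This is the posterior mode — the MAP estimate.

0.758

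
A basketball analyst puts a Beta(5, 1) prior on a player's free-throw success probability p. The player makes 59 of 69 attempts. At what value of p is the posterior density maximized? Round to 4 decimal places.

0.8630

Posterior: Beta(5+59, 1+10) = Beta(64, 11).
Mode = (64−1)/(64+11−2) = 63/73 = 0.8630.
Mean = 64/(64+11) = 64/75 = 0.8533.
This is the posterior mode — the MAP estimate.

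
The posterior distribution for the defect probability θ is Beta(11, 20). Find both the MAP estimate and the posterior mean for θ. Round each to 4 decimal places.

MAP = 0.3448; posterior mean = 0.3548

Mode = (11−1)/(11+20−2) = 10/29 = 0.3448.
Mean = 11/(11+20) = 11/31 = 0.3548.
Right-skewed posterior ⇒ mode < mean.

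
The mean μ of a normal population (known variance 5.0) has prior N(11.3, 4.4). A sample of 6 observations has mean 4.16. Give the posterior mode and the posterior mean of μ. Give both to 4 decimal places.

MAP: 5.2969. Posterior mean: 5.2969.

Posterior for μ is Normal. Precision-weighted mean: (1/4.4·11.3 + 6/5.0·4.16) / (1/4.4 + 6/5.0) = 5.2969.
A Normal posterior is symmetric, so mode = mean.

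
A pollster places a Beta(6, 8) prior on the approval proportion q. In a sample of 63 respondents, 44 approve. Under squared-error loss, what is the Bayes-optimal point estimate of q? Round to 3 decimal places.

Posterior: Beta(6+44, 8+19) = Beta(50, 27).
Mode = (50−1)/(50+27−2) = 49/75 = 0.653.
Mean = 50/(50+27) = 50/77 = 0.649.
Squared-error loss ⇒ the optimal estimator is the posterior mean.

0.649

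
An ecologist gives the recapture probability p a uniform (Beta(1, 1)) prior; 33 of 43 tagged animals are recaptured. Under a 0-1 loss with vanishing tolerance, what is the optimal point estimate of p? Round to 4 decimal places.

Posterior: Beta(1+33, 1+10) = Beta(34, 11).
Mode = (34−1)/(34+11−2) = 33/43 = 0.7674.
With a flat prior the MAP equals the MLE, 33/43.
Mean = 34/(34+11) = 34/45 = 0.7556.
This is the posterior mode — the MAP estimate.

0.7674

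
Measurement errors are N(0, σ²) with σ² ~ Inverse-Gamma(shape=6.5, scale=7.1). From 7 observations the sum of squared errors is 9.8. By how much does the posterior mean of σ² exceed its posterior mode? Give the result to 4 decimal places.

0.2424

Posterior: Inverse-Gamma(shape = 6.5+7/2 = 10.0, scale = 7.1+9.8/2 = 12.0).
Mode = β/(α+1) = 12.0/11.0 = 1.0909.
Mean = β/(α−1) = 12.0/9.0 = 1.3333.
Difference = 1.3333 − 1.0909 = 0.2424.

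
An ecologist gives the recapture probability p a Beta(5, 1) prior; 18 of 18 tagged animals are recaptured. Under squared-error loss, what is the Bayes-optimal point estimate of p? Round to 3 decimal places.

0.958

Posterior: Beta(5+18, 1+0) = Beta(23, 1).
Since β = 1 ≤ 1 and α > 1, the Beta density is monotone increasing on [0,1]; the mode is at 1.
Mean = 23/(23+1) = 0.958.
Squared-error loss ⇒ the optimal estimator is the posterior mean.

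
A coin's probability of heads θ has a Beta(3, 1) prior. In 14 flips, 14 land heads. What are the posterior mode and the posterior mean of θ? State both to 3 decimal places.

Posterior: Beta(3+14, 1+0) = Beta(17, 1).
Since β = 1 ≤ 1 and α > 1, the Beta density is monotone increasing on [0,1]; the mode is at 1.
Mean = 17/(17+1) = 0.944.

θ_MAP = 1.000, E[θ|data] = 0.944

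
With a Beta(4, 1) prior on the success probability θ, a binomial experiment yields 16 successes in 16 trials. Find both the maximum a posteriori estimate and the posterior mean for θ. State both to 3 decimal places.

maximum a posteriori estimate = 1.000, posterior mean = 0.952

Posterior: Beta(4+16, 1+0) = Beta(20, 1).
Since β = 1 ≤ 1 and α > 1, the Beta density is monotone increasing on [0,1]; the mode is at 1.
Mean = 20/(20+1) = 0.952.
Left-skewed posterior ⇒ mean < mode.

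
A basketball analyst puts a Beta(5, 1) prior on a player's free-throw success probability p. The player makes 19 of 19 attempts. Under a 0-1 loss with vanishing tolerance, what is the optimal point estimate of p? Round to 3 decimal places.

1.000

Posterior: Beta(5+19, 1+0) = Beta(24, 1).
Since β = 1 ≤ 1 and α > 1, the Beta density is monotone increasing on [0,1]; the mode is at 1.
Mean = 24/(24+1) = 0.960.
This is the posterior mode — the MAP estimate.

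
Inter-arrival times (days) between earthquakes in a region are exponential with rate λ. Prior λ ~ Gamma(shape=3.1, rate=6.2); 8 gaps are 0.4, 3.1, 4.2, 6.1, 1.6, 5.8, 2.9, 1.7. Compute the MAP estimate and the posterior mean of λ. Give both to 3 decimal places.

Σ times = 25.8. Posterior: Gamma(shape = 3.1+8 = 11.1, rate = 6.2+25.8 = 32.0).
Mode = (α−1)/β = 10.1/32.0 = 0.316.
Mean = α/β = 11.1/32.0 = 0.347.
Right-skewed posterior ⇒ mode < mean.

MAP = 0.316, posterior mean = 0.347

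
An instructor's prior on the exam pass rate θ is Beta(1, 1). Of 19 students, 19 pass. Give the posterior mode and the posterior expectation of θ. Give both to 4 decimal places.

MAP = 1.0000, posterior mean = 0.9524

Posterior: Beta(1+19, 1+0) = Beta(20, 1).
Since β = 1 ≤ 1 and α > 1, the Beta density is monotone increasing on [0,1]; the mode is at 1.
Mean = 20/(20+1) = 0.9524.
Mode > mean: the posterior has a left tail.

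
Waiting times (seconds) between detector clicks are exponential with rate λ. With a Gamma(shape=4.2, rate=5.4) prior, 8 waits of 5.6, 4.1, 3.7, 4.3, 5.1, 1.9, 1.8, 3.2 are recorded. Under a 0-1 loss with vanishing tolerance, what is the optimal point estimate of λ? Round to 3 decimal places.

Σ times = 29.7. Posterior: Gamma(shape = 4.2+8 = 12.2, rate = 5.4+29.7 = 35.1).
Mode = (α−1)/β = 11.2/35.1 = 0.319.
Mean = α/β = 12.2/35.1 = 0.348.
This is the posterior mode — the MAP estimate.

0.319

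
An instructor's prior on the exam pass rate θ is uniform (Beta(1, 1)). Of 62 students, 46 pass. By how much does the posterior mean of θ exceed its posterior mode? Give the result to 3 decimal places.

-0.008

Posterior: Beta(1+46, 1+16) = Beta(47, 17).
Mode = (47−1)/(47+17−2) = 46/62 = 0.742.
Mean = 47/(47+17) = 47/64 = 0.734.
Difference = 0.734 − 0.742 = -0.008.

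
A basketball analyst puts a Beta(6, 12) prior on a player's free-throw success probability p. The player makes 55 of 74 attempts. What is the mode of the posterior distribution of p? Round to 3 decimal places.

Posterior: Beta(6+55, 12+19) = Beta(61, 31).
Mode = (61−1)/(61+31−2) = 60/90 = 0.667.
Mean = 61/(61+31) = 61/92 = 0.663.
This is the posterior mode — the MAP estimate.

0.667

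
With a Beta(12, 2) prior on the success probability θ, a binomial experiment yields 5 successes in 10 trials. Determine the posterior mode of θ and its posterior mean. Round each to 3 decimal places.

posterior mode = 0.727, posterior mean = 0.708

Posterior: Beta(12+5, 2+5) = Beta(17, 7).
Mode = (17−1)/(17+7−2) = 16/22 = 0.727.
Mean = 17/(17+7) = 17/24 = 0.708.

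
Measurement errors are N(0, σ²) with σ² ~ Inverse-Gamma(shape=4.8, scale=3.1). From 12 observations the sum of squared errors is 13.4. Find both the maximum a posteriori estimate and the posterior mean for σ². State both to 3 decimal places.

Posterior: Inverse-Gamma(shape = 4.8+12/2 = 10.8, scale = 3.1+13.4/2 = 9.8).
Mode = β/(α+1) = 9.8/11.8 = 0.831.
Mean = β/(α−1) = 9.8/9.8 = 1.000.
Mean > mode: the posterior has a right tail.

maximum a posteriori estimate = 0.831, posterior mean = 1.000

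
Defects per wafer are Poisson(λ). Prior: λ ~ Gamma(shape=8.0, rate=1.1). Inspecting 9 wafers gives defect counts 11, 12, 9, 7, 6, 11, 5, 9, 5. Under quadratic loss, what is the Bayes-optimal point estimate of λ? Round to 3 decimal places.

Σ counts = 75. Posterior: Gamma(shape = 8.0+75 = 83.0, rate = 1.1+9 = 10.1).
Mode = (α−1)/β = 82.0/10.1 = 8.119.
Mean = α/β = 83.0/10.1 = 8.218.
Quadratic loss ⇒ the optimal estimator is the posterior mean.

8.218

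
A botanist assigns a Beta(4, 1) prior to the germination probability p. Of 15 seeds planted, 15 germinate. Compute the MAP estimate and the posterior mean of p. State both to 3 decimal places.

p_MAP = 1.000, E[p|data] = 0.950

Posterior: Beta(4+15, 1+0) = Beta(19, 1).
Since β = 1 ≤ 1 and α > 1, the Beta density is monotone increasing on [0,1]; the mode is at 1.
Mean = 19/(19+1) = 0.950.
The posterior is left-skewed, so the mode exceeds the mean.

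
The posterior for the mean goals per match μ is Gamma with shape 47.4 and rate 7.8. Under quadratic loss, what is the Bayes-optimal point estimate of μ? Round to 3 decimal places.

Mode = (α−1)/β = 46.4/7.8 = 5.949.
Mean = α/β = 47.4/7.8 = 6.077.
Quadratic loss ⇒ the optimal estimator is the posterior mean.

6.077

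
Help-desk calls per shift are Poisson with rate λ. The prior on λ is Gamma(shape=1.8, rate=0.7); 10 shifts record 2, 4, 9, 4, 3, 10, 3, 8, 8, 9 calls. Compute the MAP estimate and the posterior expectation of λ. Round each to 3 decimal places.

MAP = 5.682, posterior mean = 5.776

Σ counts = 60. Posterior: Gamma(shape = 1.8+60 = 61.8, rate = 0.7+10 = 10.7).
Mode = (α−1)/β = 60.8/10.7 = 5.682.
Mean = α/β = 61.8/10.7 = 5.776.
Mean > mode: the posterior has a right tail.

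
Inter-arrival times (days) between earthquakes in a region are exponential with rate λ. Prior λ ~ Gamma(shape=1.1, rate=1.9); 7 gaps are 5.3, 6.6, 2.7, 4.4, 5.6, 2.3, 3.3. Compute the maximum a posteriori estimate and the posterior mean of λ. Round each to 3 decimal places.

MAP = 0.221, posterior mean = 0.252

Σ times = 30.2. Posterior: Gamma(shape = 1.1+7 = 8.1, rate = 1.9+30.2 = 32.1).
Mode = (α−1)/β = 7.1/32.1 = 0.221.
Mean = α/β = 8.1/32.1 = 0.252.
Mean > mode: the posterior has a right tail.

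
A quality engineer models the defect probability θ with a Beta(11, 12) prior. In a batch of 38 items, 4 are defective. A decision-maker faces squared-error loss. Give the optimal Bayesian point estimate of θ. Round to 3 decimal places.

Posterior: Beta(11+4, 12+34) = Beta(15, 46).
Mode = (15−1)/(15+46−2) = 14/59 = 0.237.
Mean = 15/(15+46) = 15/61 = 0.246.
Squared-error loss ⇒ the optimal estimator is the posterior mean.

0.246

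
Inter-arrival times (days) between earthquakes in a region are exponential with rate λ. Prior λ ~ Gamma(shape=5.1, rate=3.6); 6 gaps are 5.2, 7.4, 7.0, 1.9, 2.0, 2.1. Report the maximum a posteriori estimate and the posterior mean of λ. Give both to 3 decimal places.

Σ times = 25.6. Posterior: Gamma(shape = 5.1+6 = 11.1, rate = 3.6+25.6 = 29.2).
Mode = (α−1)/β = 10.1/29.2 = 0.346.
Mean = α/β = 11.1/29.2 = 0.380.
The posterior is right-skewed, so the mean exceeds the mode.

λ_MAP = 0.346, E[λ|data] = 0.380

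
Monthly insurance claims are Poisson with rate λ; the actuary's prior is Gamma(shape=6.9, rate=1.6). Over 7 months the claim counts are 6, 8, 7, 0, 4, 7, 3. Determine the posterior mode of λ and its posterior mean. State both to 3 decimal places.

Σ counts = 35. Posterior: Gamma(shape = 6.9+35 = 41.9, rate = 1.6+7 = 8.6).
Mode = (α−1)/β = 40.9/8.6 = 4.756.
Mean = α/β = 41.9/8.6 = 4.872.

MAP = 4.756, posterior mean = 4.872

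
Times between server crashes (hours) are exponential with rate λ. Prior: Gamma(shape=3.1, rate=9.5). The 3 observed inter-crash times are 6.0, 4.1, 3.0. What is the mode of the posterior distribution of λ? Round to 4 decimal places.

0.2257

Σ times = 13.1. Posterior: Gamma(shape = 3.1+3 = 6.1, rate = 9.5+13.1 = 22.6).
Mode = (α−1)/β = 5.1/22.6 = 0.2257.
Mean = α/β = 6.1/22.6 = 0.2699.
This is the posterior mode — the MAP estimate.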